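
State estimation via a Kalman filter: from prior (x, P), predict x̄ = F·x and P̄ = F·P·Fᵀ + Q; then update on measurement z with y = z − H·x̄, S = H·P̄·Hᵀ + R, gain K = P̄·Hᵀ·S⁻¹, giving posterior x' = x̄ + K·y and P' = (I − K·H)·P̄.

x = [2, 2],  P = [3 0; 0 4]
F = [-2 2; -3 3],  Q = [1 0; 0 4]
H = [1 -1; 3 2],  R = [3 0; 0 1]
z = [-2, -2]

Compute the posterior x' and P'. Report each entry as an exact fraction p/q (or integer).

x' = [-6370/7589, 2070/7589]
P' = [2414/7589 -2917/7589; -2917/7589 5213/7589]

x̄ = F·x = [0, 0]
P̄ = F·P·Fᵀ + Q = [29 42; 42 67]
y = z − H·x̄ = [-2, -2]
S = H·P̄·Hᵀ + R = [15 -89; -89 1034]
K = P̄·Hᵀ·S⁻¹ = [1777/7589 1408/7589; -2710/7589 1675/7589]
x' = x̄ + K·y = [-6370/7589, 2070/7589]
P' = (I − K·H)·P̄ = [2414/7589 -2917/7589; -2917/7589 5213/7589]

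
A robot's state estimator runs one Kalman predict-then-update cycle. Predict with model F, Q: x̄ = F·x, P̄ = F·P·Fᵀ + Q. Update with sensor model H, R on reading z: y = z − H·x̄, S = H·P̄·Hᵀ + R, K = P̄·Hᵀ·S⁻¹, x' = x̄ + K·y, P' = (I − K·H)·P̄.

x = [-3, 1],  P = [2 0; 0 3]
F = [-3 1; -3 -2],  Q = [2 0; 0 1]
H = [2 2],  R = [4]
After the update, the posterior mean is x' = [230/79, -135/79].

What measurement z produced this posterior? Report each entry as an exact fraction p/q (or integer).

x̄ = F·x = [10, 7]
P̄ = F·P·Fᵀ + Q = [23 12; 12 31]
S = H·P̄·Hᵀ + R = [316]
K = P̄·Hᵀ·S⁻¹ = [35/158; 43/158]
x' − x̄ = [-560/79, -688/79] = K·y
y = (KᵀK)⁻¹·Kᵀ·(x' − x̄) = [-32]
z = y + H·x̄ = [-32] + [34] = [2]

z = [2]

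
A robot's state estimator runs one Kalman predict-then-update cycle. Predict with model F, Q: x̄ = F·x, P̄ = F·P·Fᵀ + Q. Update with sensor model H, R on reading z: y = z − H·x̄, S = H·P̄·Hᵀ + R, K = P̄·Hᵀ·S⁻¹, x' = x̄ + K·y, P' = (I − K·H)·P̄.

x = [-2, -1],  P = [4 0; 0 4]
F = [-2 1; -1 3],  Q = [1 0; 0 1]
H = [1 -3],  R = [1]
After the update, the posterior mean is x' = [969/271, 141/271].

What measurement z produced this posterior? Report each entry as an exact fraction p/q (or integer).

z = [2]

x̄ = F·x = [3, -1]
P̄ = F·P·Fᵀ + Q = [21 20; 20 41]
S = H·P̄·Hᵀ + R = [271]
K = P̄·Hᵀ·S⁻¹ = [-39/271; -103/271]
x' − x̄ = [156/271, 412/271] = K·y
y = (KᵀK)⁻¹·Kᵀ·(x' − x̄) = [-4]
z = y + H·x̄ = [-4] + [6] = [2]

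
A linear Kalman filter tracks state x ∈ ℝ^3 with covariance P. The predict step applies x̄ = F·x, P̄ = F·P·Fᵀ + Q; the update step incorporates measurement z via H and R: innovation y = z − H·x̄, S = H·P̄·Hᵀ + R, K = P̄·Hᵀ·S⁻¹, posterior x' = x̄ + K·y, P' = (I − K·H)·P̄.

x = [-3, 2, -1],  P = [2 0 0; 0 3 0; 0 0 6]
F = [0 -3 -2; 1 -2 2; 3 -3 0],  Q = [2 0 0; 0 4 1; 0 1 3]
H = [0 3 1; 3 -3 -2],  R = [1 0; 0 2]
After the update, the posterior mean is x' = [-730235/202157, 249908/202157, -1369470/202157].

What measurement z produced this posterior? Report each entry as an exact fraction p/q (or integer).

x̄ = F·x = [-4, -9, -15]
P̄ = F·P·Fᵀ + Q = [53 -6 27; -6 42 25; 27 25 48]
S = H·P̄·Hᵀ + R = [577 -672; -672 1133]
K = P̄·Hᵀ·S⁻¹ = [92853/202157 77019/202157; 40715/202157 -10466/202157; 78879/202157 30726/202157]
x' − x̄ = [78393/202157, 2069321/202157, 1662885/202157] = K·y
y = (KᵀK)⁻¹·Kᵀ·(x' − x̄) = [39, -46]
z = y + H·x̄ = [39, -46] + [-42, 45] = [-3, -1]

z = [-3, -1]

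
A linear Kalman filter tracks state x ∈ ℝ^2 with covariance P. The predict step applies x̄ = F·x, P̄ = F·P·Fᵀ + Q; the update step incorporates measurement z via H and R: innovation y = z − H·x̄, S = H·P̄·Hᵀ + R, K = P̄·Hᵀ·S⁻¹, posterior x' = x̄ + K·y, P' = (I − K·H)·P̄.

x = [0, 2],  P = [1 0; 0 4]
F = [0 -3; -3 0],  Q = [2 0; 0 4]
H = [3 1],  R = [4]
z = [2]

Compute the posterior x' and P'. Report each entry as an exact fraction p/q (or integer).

x̄ = F·x = [-6, 0]
P̄ = F·P·Fᵀ + Q = [38 0; 0 13]
y = z − H·x̄ = [20]
S = H·P̄·Hᵀ + R = [359]
K = P̄·Hᵀ·S⁻¹ = [114/359; 13/359]
x' = x̄ + K·y = [126/359, 260/359]
P' = (I − K·H)·P̄ = [646/359 -1482/359; -1482/359 4498/359]

x' = [126/359, 260/359]
P' = [646/359 -1482/359; -1482/359 4498/359]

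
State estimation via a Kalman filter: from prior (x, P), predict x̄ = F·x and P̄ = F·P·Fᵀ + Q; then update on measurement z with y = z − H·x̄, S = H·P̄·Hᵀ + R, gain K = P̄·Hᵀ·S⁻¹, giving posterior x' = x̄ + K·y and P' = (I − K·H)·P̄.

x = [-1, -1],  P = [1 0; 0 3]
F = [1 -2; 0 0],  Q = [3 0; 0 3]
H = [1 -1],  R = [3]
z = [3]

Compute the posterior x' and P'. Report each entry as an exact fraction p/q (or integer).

x' = [27/11, -3/11]
P' = [48/11 24/11; 24/11 57/22]

x̄ = F·x = [1, 0]
P̄ = F·P·Fᵀ + Q = [16 0; 0 3]
y = z − H·x̄ = [2]
S = H·P̄·Hᵀ + R = [22]
K = P̄·Hᵀ·S⁻¹ = [8/11; -3/22]
x' = x̄ + K·y = [27/11, -3/11]
P' = (I − K·H)·P̄ = [48/11 24/11; 24/11 57/22]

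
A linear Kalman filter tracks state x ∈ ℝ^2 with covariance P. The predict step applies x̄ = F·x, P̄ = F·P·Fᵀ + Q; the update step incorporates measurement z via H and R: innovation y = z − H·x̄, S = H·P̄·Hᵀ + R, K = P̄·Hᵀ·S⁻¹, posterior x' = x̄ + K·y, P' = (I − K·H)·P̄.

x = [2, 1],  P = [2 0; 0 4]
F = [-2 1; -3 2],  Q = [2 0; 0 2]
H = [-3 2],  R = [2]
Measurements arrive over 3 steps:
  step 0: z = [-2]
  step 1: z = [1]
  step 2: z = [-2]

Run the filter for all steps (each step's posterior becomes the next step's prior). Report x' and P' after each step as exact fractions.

step 0: x' = [-45/16, -41/8], P' = [111/8 83/4; 83/4 63/2]
step 1: x' = [-39/34, -45/34], P' = [202/119 271/119; 271/119 416/119]
step 2: x' = [2103/1874, 5283/7496], P' = [1494/937 2031/937; 2031/937 12681/3748]

step 0: x̄ = F·x = [-3, -4]
step 0: P̄ = F·P·Fᵀ + Q = [14 20; 20 36]
step 0: y = z − H·x̄ = [-3]
step 0: S = H·P̄·Hᵀ + R = [32]
step 0: K = P̄·Hᵀ·S⁻¹ = [-1/16; 3/8]
step 0: x' = x̄ + K·y = [-45/16, -41/8]
step 0: P' = (I − K·H)·P̄ = [111/8 83/4; 83/4 63/2]
step 1: x̄ = F·x = [1/2, -29/16]
step 1: P̄ = F·P·Fᵀ + Q = [6 1; 1 31/8]
step 1: y = z − H·x̄ = [49/8]
step 1: S = H·P̄·Hᵀ + R = [119/2]
step 1: K = P̄·Hᵀ·S⁻¹ = [-32/119; 19/238]
step 1: x' = x̄ + K·y = [-39/34, -45/34]
step 1: P' = (I − K·H)·P̄ = [202/119 271/119; 271/119 416/119]
step 2: x̄ = F·x = [33/34, 27/34]
step 2: P̄ = F·P·Fᵀ + Q = [54/17 21/17; 21/17 468/119]
step 2: y = z − H·x̄ = [-23/34]
step 2: S = H·P̄·Hᵀ + R = [3748/119]
step 2: K = P̄·Hᵀ·S⁻¹ = [-210/937; 495/3748]
step 2: x' = x̄ + K·y = [2103/1874, 5283/7496]
step 2: P' = (I − K·H)·P̄ = [1494/937 2031/937; 2031/937 12681/3748]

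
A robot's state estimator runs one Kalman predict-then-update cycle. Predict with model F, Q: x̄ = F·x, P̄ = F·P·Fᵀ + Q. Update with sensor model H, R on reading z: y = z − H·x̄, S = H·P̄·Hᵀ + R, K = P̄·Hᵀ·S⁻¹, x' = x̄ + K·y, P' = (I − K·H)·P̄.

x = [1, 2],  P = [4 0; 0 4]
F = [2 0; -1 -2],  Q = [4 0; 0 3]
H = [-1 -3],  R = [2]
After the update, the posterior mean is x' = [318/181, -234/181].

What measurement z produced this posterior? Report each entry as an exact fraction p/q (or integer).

x̄ = F·x = [2, -5]
P̄ = F·P·Fᵀ + Q = [20 -8; -8 23]
S = H·P̄·Hᵀ + R = [181]
K = P̄·Hᵀ·S⁻¹ = [4/181; -61/181]
x' − x̄ = [-44/181, 671/181] = K·y
y = (KᵀK)⁻¹·Kᵀ·(x' − x̄) = [-11]
z = y + H·x̄ = [-11] + [13] = [2]

z = [2]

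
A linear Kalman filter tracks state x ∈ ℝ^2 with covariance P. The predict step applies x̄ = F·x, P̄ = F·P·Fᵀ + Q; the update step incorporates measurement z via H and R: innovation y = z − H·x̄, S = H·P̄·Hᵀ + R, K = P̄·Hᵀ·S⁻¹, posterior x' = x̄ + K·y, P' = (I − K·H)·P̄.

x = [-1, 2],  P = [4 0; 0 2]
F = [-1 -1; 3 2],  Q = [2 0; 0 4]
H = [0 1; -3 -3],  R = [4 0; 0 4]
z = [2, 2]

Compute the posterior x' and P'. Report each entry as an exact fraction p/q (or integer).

x̄ = F·x = [-1, 1]
P̄ = F·P·Fᵀ + Q = [8 -16; -16 48]
y = z − H·x̄ = [1, 2]
S = H·P̄·Hᵀ + R = [52 -96; -96 220]
K = P̄·Hᵀ·S⁻¹ = [-76/139 -18/139; 84/139 -24/139]
x' = x̄ + K·y = [-251/139, 175/139]
P' = (I − K·H)·P̄ = [328/139 -304/139; -304/139 336/139]

x' = [-251/139, 175/139]
P' = [328/139 -304/139; -304/139 336/139]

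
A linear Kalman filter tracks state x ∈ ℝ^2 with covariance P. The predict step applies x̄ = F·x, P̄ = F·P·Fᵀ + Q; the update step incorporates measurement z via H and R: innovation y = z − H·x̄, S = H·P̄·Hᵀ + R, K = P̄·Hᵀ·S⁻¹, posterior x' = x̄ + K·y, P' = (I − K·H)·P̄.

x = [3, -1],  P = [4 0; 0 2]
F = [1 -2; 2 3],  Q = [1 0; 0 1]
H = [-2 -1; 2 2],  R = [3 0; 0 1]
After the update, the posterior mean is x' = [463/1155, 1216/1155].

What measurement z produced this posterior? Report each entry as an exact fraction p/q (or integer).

x̄ = F·x = [5, 3]
P̄ = F·P·Fᵀ + Q = [13 -4; -4 35]
S = H·P̄·Hᵀ + R = [74 -98; -98 161]
K = P̄·Hᵀ·S⁻¹ = [-127/165 -412/1155; 247/330 971/1155]
x' − x̄ = [-5312/1155, -2249/1155] = K·y
y = (KᵀK)⁻¹·Kᵀ·(x' − x̄) = [12, -13]
z = y + H·x̄ = [12, -13] + [-13, 16] = [-1, 3]

z = [-1, 3]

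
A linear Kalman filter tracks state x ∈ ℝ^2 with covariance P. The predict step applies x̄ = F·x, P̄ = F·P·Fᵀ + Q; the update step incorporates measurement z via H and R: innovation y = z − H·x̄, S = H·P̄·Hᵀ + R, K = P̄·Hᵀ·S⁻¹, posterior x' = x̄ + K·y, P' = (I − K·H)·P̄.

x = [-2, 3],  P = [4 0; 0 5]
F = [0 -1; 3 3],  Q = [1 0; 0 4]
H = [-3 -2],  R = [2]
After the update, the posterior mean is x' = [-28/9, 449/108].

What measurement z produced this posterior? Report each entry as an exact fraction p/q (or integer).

x̄ = F·x = [-3, 3]
P̄ = F·P·Fᵀ + Q = [6 -15; -15 85]
S = H·P̄·Hᵀ + R = [216]
K = P̄·Hᵀ·S⁻¹ = [1/18; -125/216]
x' − x̄ = [-1/9, 125/108] = K·y
y = (KᵀK)⁻¹·Kᵀ·(x' − x̄) = [-2]
z = y + H·x̄ = [-2] + [3] = [1]

z = [1]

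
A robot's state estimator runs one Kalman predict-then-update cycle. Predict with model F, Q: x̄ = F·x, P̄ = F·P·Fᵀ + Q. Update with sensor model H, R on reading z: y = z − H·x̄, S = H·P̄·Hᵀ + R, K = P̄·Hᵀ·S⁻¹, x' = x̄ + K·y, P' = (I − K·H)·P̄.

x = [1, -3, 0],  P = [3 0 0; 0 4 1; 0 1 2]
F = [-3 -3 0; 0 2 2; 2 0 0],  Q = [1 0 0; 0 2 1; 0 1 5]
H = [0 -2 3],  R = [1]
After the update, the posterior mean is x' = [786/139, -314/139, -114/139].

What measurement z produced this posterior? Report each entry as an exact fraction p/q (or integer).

z = [2]

x̄ = F·x = [6, -6, 2]
P̄ = F·P·Fᵀ + Q = [64 -30 -18; -30 34 1; -18 1 17]
S = H·P̄·Hᵀ + R = [278]
K = P̄·Hᵀ·S⁻¹ = [3/139; -65/278; 49/278]
x' − x̄ = [-48/139, 520/139, -392/139] = K·y
y = (KᵀK)⁻¹·Kᵀ·(x' − x̄) = [-16]
z = y + H·x̄ = [-16] + [18] = [2]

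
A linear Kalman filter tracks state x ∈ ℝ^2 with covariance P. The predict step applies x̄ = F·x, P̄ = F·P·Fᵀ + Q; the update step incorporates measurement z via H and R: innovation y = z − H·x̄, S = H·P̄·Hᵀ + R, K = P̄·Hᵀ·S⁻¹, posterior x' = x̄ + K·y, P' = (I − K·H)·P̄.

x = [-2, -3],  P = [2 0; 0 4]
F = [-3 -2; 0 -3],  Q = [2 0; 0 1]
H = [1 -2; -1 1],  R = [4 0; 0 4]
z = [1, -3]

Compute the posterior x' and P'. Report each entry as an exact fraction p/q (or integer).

x' = [755/102, 1081/306]
P' = [218/17 394/51; 394/51 830/153]

x̄ = F·x = [12, 9]
P̄ = F·P·Fᵀ + Q = [36 24; 24 37]
y = z − H·x̄ = [7, 0]
S = H·P̄·Hᵀ + R = [92 -38; -38 29]
K = P̄·Hᵀ·S⁻¹ = [-67/102 -65/51; -239/306 -88/153]
x' = x̄ + K·y = [755/102, 1081/306]
P' = (I − K·H)·P̄ = [218/17 394/51; 394/51 830/153]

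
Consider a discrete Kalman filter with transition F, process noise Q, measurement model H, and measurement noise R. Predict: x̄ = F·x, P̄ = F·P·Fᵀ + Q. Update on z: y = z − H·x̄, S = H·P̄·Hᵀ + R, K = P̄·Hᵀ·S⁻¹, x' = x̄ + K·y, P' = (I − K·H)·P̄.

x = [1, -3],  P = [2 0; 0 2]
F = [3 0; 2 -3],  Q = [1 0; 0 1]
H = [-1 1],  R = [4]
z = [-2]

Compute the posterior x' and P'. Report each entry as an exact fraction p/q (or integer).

x' = [74/13, 68/13]
P' = [445/26 417/26; 417/26 477/26]

x̄ = F·x = [3, 11]
P̄ = F·P·Fᵀ + Q = [19 12; 12 27]
y = z − H·x̄ = [-10]
S = H·P̄·Hᵀ + R = [26]
K = P̄·Hᵀ·S⁻¹ = [-7/26; 15/26]
x' = x̄ + K·y = [74/13, 68/13]
P' = (I − K·H)·P̄ = [445/26 417/26; 417/26 477/26]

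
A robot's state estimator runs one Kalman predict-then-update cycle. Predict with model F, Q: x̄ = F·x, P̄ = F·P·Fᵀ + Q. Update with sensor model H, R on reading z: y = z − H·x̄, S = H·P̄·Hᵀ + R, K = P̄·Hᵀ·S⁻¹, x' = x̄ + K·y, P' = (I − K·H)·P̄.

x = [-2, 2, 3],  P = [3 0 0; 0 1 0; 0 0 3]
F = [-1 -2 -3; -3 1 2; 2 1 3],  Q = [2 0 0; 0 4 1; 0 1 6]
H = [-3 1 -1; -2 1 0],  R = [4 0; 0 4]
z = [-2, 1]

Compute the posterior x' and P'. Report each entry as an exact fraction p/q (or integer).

x̄ = F·x = [-11, 14, 7]
P̄ = F·P·Fᵀ + Q = [36 -11 -35; -11 44 2; -35 2 46]
y = z − H·x̄ = [-42, -35]
S = H·P̄·Hᵀ + R = [270 243; 243 236]
K = P̄·Hᵀ·S⁻¹ = [115/1557 -74/173; 554/1557 -15/173; -3100/4671 171/173]
x' = x̄ + K·y = [451/519, 1085/519, 434/1557]
P' = (I − K·H)·P̄ = [3478/519 6068/519 -13558/1557; 6068/519 11956/519 -20960/1557; -13558/1557 -20960/1557 71542/4671]

x' = [451/519, 1085/519, 434/1557]
P' = [3478/519 6068/519 -13558/1557; 6068/519 11956/519 -20960/1557; -13558/1557 -20960/1557 71542/4671]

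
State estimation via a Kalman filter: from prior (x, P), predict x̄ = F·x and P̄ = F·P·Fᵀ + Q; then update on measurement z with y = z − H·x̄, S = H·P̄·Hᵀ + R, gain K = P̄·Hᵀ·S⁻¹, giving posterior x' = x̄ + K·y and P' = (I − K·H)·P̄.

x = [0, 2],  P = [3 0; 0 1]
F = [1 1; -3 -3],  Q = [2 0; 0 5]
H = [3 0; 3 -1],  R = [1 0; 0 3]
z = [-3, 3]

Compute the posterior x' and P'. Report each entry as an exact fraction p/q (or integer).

x' = [-101/125, -1167/250]
P' = [12/125 27/125; 27/125 759/250]

x̄ = F·x = [2, -6]
P̄ = F·P·Fᵀ + Q = [6 -12; -12 41]
y = z − H·x̄ = [-9, -9]
S = H·P̄·Hᵀ + R = [55 90; 90 170]
K = P̄·Hᵀ·S⁻¹ = [36/125 3/125; 81/125 -199/250]
x' = x̄ + K·y = [-101/125, -1167/250]
P' = (I − K·H)·P̄ = [12/125 27/125; 27/125 759/250]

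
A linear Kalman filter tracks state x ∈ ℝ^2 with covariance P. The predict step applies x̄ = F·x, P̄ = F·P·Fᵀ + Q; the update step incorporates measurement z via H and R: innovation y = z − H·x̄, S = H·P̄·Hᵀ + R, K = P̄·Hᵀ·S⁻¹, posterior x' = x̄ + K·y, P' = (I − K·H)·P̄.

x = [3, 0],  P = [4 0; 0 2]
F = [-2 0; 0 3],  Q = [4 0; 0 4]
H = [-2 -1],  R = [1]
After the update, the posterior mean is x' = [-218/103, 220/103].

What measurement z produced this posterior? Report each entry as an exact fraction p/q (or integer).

z = [2]

x̄ = F·x = [-6, 0]
P̄ = F·P·Fᵀ + Q = [20 0; 0 22]
S = H·P̄·Hᵀ + R = [103]
K = P̄·Hᵀ·S⁻¹ = [-40/103; -22/103]
x' − x̄ = [400/103, 220/103] = K·y
y = (KᵀK)⁻¹·Kᵀ·(x' − x̄) = [-10]
z = y + H·x̄ = [-10] + [12] = [2]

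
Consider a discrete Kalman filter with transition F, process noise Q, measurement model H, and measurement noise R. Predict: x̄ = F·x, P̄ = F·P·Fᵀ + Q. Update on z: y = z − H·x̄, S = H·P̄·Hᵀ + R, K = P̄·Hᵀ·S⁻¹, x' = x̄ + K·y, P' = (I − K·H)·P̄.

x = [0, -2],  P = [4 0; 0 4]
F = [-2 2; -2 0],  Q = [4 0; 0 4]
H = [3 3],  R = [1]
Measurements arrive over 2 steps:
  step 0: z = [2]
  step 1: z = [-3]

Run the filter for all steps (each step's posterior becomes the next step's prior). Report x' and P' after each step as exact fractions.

step 0: x' = [-76/61, 1512/793], P' = [324/61 -320/61; -320/61 4196/793]
step 1: x' = [-213484/1414513, -1193260/1414513], P' = [3266452/1414513 -3162880/1414513; -3162880/1414513 3216388/1414513]

step 0: x̄ = F·x = [-4, 0]
step 0: P̄ = F·P·Fᵀ + Q = [36 16; 16 20]
step 0: y = z − H·x̄ = [14]
step 0: S = H·P̄·Hᵀ + R = [793]
step 0: K = P̄·Hᵀ·S⁻¹ = [12/61; 108/793]
step 0: x' = x̄ + K·y = [-76/61, 1512/793]
step 0: P' = (I − K·H)·P̄ = [324/61 -320/61; -320/61 4196/793]
step 1: x̄ = F·x = [5000/793, 152/61]
step 1: P̄ = F·P·Fᵀ + Q = [70084/793 2576/61; 2576/61 1540/61]
step 1: y = z − H·x̄ = [-23307/793]
step 1: S = H·P̄·Hᵀ + R = [1414513/793]
step 1: K = P̄·Hᵀ·S⁻¹ = [310716/1414513; 160524/1414513]
step 1: x' = x̄ + K·y = [-213484/1414513, -1193260/1414513]
step 1: P' = (I − K·H)·P̄ = [3266452/1414513 -3162880/1414513; -3162880/1414513 3216388/1414513]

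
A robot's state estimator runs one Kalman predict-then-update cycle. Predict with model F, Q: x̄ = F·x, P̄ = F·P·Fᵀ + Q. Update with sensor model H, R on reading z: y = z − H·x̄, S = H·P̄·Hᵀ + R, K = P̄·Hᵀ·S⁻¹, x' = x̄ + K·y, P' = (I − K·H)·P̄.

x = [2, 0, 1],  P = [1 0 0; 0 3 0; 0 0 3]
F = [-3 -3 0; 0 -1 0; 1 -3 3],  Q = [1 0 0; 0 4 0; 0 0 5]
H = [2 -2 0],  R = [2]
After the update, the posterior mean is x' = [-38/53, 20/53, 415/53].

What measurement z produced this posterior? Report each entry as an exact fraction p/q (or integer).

z = [-2]

x̄ = F·x = [-6, 0, 5]
P̄ = F·P·Fᵀ + Q = [37 9 24; 9 7 9; 24 9 60]
S = H·P̄·Hᵀ + R = [106]
K = P̄·Hᵀ·S⁻¹ = [28/53; 2/53; 15/53]
x' − x̄ = [280/53, 20/53, 150/53] = K·y
y = (KᵀK)⁻¹·Kᵀ·(x' − x̄) = [10]
z = y + H·x̄ = [10] + [-12] = [-2]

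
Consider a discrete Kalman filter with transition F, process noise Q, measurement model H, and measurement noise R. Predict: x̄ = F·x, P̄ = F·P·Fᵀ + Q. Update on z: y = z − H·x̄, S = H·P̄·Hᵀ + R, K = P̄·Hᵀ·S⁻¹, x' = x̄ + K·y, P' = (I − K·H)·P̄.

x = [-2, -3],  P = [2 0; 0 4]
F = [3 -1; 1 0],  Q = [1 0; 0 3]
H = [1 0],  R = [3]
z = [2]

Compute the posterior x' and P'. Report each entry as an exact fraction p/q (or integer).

x̄ = F·x = [-3, -2]
P̄ = F·P·Fᵀ + Q = [23 6; 6 5]
y = z − H·x̄ = [5]
S = H·P̄·Hᵀ + R = [26]
K = P̄·Hᵀ·S⁻¹ = [23/26; 3/13]
x' = x̄ + K·y = [37/26, -11/13]
P' = (I − K·H)·P̄ = [69/26 9/13; 9/13 47/13]

x' = [37/26, -11/13]
P' = [69/26 9/13; 9/13 47/13]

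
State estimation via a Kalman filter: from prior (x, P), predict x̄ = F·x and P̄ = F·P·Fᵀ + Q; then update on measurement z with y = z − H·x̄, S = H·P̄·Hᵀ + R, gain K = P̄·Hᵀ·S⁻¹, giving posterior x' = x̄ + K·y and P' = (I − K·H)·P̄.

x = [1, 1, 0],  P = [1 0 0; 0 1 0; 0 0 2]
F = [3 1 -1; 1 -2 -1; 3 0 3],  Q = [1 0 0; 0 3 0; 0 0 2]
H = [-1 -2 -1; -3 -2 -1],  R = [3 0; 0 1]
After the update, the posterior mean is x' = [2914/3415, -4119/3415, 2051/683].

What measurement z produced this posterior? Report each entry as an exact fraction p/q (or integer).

x̄ = F·x = [4, -1, 3]
P̄ = F·P·Fᵀ + Q = [13 3 3; 3 10 -3; 3 -3 29]
S = H·P̄·Hᵀ + R = [91 132; 132 229]
K = P̄·Hᵀ·S⁻¹ = [1298/3415 -1464/3415; -1148/3415 274/3415; -346/683 104/683]
x' − x̄ = [-10746/3415, -704/3415, 2/683] = K·y
y = (KᵀK)⁻¹·Kᵀ·(x' − x̄) = [3, 10]
z = y + H·x̄ = [3, 10] + [-5, -13] = [-2, -3]

z = [-2, -3]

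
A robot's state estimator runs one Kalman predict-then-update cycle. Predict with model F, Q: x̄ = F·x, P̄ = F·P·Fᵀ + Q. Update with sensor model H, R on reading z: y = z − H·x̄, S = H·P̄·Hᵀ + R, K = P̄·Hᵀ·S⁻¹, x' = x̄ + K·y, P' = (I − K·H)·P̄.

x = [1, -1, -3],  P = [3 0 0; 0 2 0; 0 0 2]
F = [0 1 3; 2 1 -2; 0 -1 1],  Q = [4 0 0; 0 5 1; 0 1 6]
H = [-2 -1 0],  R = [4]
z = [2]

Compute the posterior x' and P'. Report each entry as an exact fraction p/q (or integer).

x̄ = F·x = [-10, 7, -2]
P̄ = F·P·Fᵀ + Q = [24 -10 4; -10 27 -5; 4 -5 10]
y = z − H·x̄ = [-11]
S = H·P̄·Hᵀ + R = [87]
K = P̄·Hᵀ·S⁻¹ = [-38/87; -7/87; -1/29]
x' = x̄ + K·y = [-452/87, 686/87, -47/29]
P' = (I − K·H)·P̄ = [644/87 -1136/87 78/29; -1136/87 2300/87 -152/29; 78/29 -152/29 287/29]

x' = [-452/87, 686/87, -47/29]
P' = [644/87 -1136/87 78/29; -1136/87 2300/87 -152/29; 78/29 -152/29 287/29]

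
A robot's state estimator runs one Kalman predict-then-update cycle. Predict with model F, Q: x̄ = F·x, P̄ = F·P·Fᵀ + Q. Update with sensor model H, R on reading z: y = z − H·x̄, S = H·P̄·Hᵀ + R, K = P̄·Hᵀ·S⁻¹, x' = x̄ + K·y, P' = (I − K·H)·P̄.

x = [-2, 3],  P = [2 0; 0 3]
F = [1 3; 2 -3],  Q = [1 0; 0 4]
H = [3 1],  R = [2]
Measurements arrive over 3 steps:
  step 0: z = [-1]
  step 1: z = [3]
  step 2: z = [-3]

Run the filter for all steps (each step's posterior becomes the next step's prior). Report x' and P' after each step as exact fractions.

step 0: x̄ = F·x = [7, -13]
step 0: P̄ = F·P·Fᵀ + Q = [30 -23; -23 39]
step 0: y = z − H·x̄ = [-9]
step 0: S = H·P̄·Hᵀ + R = [173]
step 0: K = P̄·Hᵀ·S⁻¹ = [67/173; -30/173]
step 0: x' = x̄ + K·y = [608/173, -1979/173]
step 0: P' = (I − K·H)·P̄ = [701/173 -1969/173; -1969/173 5847/173]
step 1: x̄ = F·x = [-5329/173, 7153/173]
step 1: P̄ = F·P·Fᵀ + Q = [41683/173 -57128/173; -57128/173 79747/173]
step 1: y = z − H·x̄ = [9353/173]
step 1: S = H·P̄·Hᵀ + R = [112472/173]
step 1: K = P̄·Hᵀ·S⁻¹ = [67921/112472; -91637/112472]
step 1: x' = x̄ + K·y = [207525/112472, -303865/112472]
step 1: P' = (I − K·H)·P̄ = [432995/112472 -1163143/112472; -1163143/112472 3306155/112472]
step 2: x̄ = F·x = [-352035/56236, 1326645/112472]
step 2: P̄ = F·P·Fᵀ + Q = [5830501/28118 -16189417/56236; -16189417/56236 45894979/112472]
step 2: y = z − H·x̄ = [448149/112472]
step 2: S = H·P̄·Hᵀ + R = [61744955/112472]
step 2: K = P̄·Hᵀ·S⁻¹ = [37587178/61744955; -51241523/61744955]
step 2: x' = x̄ + K·y = [-236753274/61744955, 524128659/61744955]
step 2: P' = (I − K·H)·P̄ = [242017013/61744955 -650876683/61744955; -650876683/61744955 1850147003/61744955]

step 0: x' = [608/173, -1979/173], P' = [701/173 -1969/173; -1969/173 5847/173]
step 1: x' = [207525/112472, -303865/112472], P' = [432995/112472 -1163143/112472; -1163143/112472 3306155/112472]
step 2: x' = [-236753274/61744955, 524128659/61744955], P' = [242017013/61744955 -650876683/61744955; -650876683/61744955 1850147003/61744955]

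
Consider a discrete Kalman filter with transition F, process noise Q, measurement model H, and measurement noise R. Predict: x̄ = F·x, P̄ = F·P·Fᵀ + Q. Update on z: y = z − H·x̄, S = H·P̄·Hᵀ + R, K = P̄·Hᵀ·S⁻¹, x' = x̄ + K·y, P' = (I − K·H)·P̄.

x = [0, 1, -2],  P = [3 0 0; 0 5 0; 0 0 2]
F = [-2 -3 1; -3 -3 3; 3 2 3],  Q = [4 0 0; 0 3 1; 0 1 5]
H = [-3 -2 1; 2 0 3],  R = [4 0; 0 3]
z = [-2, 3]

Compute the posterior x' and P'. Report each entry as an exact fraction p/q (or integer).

x̄ = F·x = [-5, -9, -4]
P̄ = F·P·Fᵀ + Q = [63 69 -42; 69 93 -38; -42 -38 70]
y = z − H·x̄ = [-31, 25]
S = H·P̄·Hᵀ + R = [2245 78; 78 381]
K = P̄·Hᵀ·S⁻¹ = [-46863/283087 9594/283087; -55361/283087 29166/283087; 31268/283087 87218/283087]
x' = x̄ + K·y = [277168/283087, -102442/283087, 78794/283087]
P' = (I − K·H)·P̄ = [542034/283087 -895206/283087 -351762/283087; -895206/283087 1766516/283087 625970/283087; -351762/283087 625970/283087 321726/283087]

x' = [277168/283087, -102442/283087, 78794/283087]
P' = [542034/283087 -895206/283087 -351762/283087; -895206/283087 1766516/283087 625970/283087; -351762/283087 625970/283087 321726/283087]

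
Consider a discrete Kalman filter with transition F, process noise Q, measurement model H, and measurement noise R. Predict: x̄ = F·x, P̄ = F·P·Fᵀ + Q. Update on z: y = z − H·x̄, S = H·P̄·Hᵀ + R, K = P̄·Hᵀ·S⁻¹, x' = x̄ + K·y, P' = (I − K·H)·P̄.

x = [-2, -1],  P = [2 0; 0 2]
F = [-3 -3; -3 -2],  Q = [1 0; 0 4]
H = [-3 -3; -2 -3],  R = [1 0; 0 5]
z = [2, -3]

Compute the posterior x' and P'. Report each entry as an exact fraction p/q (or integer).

x' = [-1181/932, 184/233]
P' = [11525/8388 -880/699; -880/699 290/233]

x̄ = F·x = [9, 8]
P̄ = F·P·Fᵀ + Q = [37 30; 30 30]
y = z − H·x̄ = [53, 39]
S = H·P̄·Hᵀ + R = [1144 942; 942 783]
K = P̄·Hᵀ·S⁻¹ = [-965/2796 863/4194; 10/233 -170/699]
x' = x̄ + K·y = [-1181/932, 184/233]
P' = (I − K·H)·P̄ = [11525/8388 -880/699; -880/699 290/233]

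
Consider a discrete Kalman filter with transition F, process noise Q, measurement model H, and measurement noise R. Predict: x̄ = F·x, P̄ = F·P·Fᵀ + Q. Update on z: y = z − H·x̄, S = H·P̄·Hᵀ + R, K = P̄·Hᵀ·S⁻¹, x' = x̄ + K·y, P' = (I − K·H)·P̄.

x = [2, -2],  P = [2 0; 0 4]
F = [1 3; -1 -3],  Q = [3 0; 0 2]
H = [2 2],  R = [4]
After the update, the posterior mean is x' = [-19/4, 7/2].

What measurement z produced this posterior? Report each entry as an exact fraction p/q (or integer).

x̄ = F·x = [-4, 4]
P̄ = F·P·Fᵀ + Q = [41 -38; -38 40]
S = H·P̄·Hᵀ + R = [24]
K = P̄·Hᵀ·S⁻¹ = [1/4; 1/6]
x' − x̄ = [-3/4, -1/2] = K·y
y = (KᵀK)⁻¹·Kᵀ·(x' − x̄) = [-3]
z = y + H·x̄ = [-3] + [0] = [-3]

z = [-3]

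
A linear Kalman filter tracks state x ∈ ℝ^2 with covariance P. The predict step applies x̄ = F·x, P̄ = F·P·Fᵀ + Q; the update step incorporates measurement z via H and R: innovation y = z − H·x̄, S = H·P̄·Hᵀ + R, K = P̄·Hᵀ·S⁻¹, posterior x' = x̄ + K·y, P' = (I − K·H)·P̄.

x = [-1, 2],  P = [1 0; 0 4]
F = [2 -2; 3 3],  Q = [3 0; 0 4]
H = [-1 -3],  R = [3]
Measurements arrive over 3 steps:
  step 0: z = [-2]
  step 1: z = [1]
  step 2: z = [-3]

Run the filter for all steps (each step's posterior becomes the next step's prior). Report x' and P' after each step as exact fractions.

step 0: x̄ = F·x = [-6, 3]
step 0: P̄ = F·P·Fᵀ + Q = [23 -18; -18 49]
step 0: y = z − H·x̄ = [1]
step 0: S = H·P̄·Hᵀ + R = [359]
step 0: K = P̄·Hᵀ·S⁻¹ = [31/359; -129/359]
step 0: x' = x̄ + K·y = [-2123/359, 948/359]
step 0: P' = (I − K·H)·P̄ = [7296/359 -2463/359; -2463/359 950/359]
step 1: x̄ = F·x = [-6142/359, -3525/359]
step 1: P̄ = F·P·Fᵀ + Q = [53765/359 38076/359; 38076/359 31316/359]
step 1: y = z − H·x̄ = [-16358/359]
step 1: S = H·P̄·Hᵀ + R = [565142/359]
step 1: K = P̄·Hᵀ·S⁻¹ = [-167993/565142; -66012/282571]
step 1: x' = x̄ + K·y = [-1007065/282571, 233319/282571]
step 1: P' = (I − K·H)·P̄ = [6025659/565142 -920280/282571; -920280/282571 372772/282571]
step 2: x̄ = F·x = [-2480768/282571, -2321238/282571]
step 2: P̄ = F·P·Fᵀ + Q = [21752359/282571 15840345/282571; 15840345/282571 30071315/565142]
step 2: y = z − H·x̄ = [-10292195/282571]
step 2: S = H·P̄·Hᵀ + R = [505926119/565142]
step 2: K = P̄·Hᵀ·S⁻¹ = [-138546788/505926119; -121894635/505926119]
step 2: x' = x̄ + K·y = [604680708/505926119, 283781493/505926119]
step 2: P' = (I − K·H)·P̄ = [4980979419/505926119 -1521779685/505926119; -1521779685/505926119 629154530/505926119]

step 0: x' = [-2123/359, 948/359], P' = [7296/359 -2463/359; -2463/359 950/359]
step 1: x' = [-1007065/282571, 233319/282571], P' = [6025659/565142 -920280/282571; -920280/282571 372772/282571]
step 2: x' = [604680708/505926119, 283781493/505926119], P' = [4980979419/505926119 -1521779685/505926119; -1521779685/505926119 629154530/505926119]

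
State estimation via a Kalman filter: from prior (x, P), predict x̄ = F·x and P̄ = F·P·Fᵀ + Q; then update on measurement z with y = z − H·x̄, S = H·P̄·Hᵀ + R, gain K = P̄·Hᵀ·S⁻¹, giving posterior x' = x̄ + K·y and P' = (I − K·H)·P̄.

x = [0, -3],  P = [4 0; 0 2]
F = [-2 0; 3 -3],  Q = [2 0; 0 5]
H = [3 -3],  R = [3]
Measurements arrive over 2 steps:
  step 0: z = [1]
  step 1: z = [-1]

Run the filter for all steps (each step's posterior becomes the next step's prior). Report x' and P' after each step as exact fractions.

step 0: x' = [147/47, 265/94], P' = [369/94 717/188; 717/188 1517/376]
step 1: x' = [-51200/30871, -38335/30871], P' = [165734/30871 158826/30871; 158826/30871 162083/30871]

step 0: x̄ = F·x = [0, 9]
step 0: P̄ = F·P·Fᵀ + Q = [18 -24; -24 59]
step 0: y = z − H·x̄ = [28]
step 0: S = H·P̄·Hᵀ + R = [1128]
step 0: K = P̄·Hᵀ·S⁻¹ = [21/188; -83/376]
step 0: x' = x̄ + K·y = [147/47, 265/94]
step 0: P' = (I − K·H)·P̄ = [369/94 717/188; 717/188 1517/376]
step 1: x̄ = F·x = [-294/47, 87/94]
step 1: P̄ = F·P·Fᵀ + Q = [832/47 -63/94; -63/94 3005/376]
step 1: y = z − H·x̄ = [1931/94]
step 1: S = H·P̄·Hᵀ + R = [92613/376]
step 1: K = P̄·Hᵀ·S⁻¹ = [6908/30871; -3257/30871]
step 1: x' = x̄ + K·y = [-51200/30871, -38335/30871]
step 1: P' = (I − K·H)·P̄ = [165734/30871 158826/30871; 158826/30871 162083/30871]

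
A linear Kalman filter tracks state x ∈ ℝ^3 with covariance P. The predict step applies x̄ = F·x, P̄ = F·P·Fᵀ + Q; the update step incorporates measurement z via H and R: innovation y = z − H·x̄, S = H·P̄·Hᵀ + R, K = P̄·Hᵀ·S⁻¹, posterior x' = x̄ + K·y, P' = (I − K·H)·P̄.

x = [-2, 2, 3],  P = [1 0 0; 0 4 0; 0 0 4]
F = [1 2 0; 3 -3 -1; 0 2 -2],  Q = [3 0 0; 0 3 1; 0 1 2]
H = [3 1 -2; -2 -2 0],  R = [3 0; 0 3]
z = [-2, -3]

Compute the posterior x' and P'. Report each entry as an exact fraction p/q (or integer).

x̄ = F·x = [2, -15, -2]
P̄ = F·P·Fᵀ + Q = [20 -21 16; -21 52 -15; 16 -15 34]
y = z − H·x̄ = [3, -29]
S = H·P̄·Hᵀ + R = [113 -52; -52 123]
K = P̄·Hᵀ·S⁻¹ = [193/2239 118/2239; -887/11195 -6018/11195; -4409/11195 -2046/11195]
x' = x̄ + K·y = [1635/2239, 3936/11195, 23717/11195]
P' = (I − K·H)·P̄ = [43193/2239 -43370/2239 42815/2239; -43370/2239 225877/11195 -211006/11195; 42815/2239 -211006/11195 222223/11195]

x' = [1635/2239, 3936/11195, 23717/11195]
P' = [43193/2239 -43370/2239 42815/2239; -43370/2239 225877/11195 -211006/11195; 42815/2239 -211006/11195 222223/11195]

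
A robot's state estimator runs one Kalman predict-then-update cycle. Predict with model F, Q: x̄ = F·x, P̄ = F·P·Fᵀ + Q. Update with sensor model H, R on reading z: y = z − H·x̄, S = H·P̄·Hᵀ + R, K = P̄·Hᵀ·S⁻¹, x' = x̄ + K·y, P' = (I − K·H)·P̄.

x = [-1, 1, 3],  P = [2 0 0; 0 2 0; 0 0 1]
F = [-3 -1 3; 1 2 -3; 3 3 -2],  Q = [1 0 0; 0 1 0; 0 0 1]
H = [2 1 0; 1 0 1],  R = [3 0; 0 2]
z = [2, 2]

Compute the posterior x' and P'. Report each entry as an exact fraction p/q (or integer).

x̄ = F·x = [11, -8, -6]
P̄ = F·P·Fᵀ + Q = [30 -19 -30; -19 20 24; -30 24 41]
y = z − H·x̄ = [-12, -3]
S = H·P̄·Hᵀ + R = [67 5; 5 13]
K = P̄·Hᵀ·S⁻¹ = [533/846 -205/846; -259/846 425/846; -523/846 917/846]
x' = x̄ + K·y = [25/6, -35/6, -11/6]
P' = (I − K·H)·P̄ = [3527/846 -5455/846 -3937/846; -5455/846 10133/846 6305/846; -3937/846 6305/846 5771/846]

x' = [25/6, -35/6, -11/6]
P' = [3527/846 -5455/846 -3937/846; -5455/846 10133/846 6305/846; -3937/846 6305/846 5771/846]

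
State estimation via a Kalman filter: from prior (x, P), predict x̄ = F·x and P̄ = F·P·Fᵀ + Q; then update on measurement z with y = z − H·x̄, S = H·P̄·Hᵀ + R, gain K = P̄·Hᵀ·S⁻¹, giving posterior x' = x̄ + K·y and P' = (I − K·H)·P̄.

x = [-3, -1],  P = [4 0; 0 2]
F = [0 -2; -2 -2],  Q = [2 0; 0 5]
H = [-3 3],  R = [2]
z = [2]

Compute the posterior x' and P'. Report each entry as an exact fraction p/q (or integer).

x̄ = F·x = [2, 8]
P̄ = F·P·Fᵀ + Q = [10 8; 8 29]
y = z − H·x̄ = [-16]
S = H·P̄·Hᵀ + R = [209]
K = P̄·Hᵀ·S⁻¹ = [-6/209; 63/209]
x' = x̄ + K·y = [514/209, 664/209]
P' = (I − K·H)·P̄ = [2054/209 2050/209; 2050/209 2092/209]

x' = [514/209, 664/209]
P' = [2054/209 2050/209; 2050/209 2092/209]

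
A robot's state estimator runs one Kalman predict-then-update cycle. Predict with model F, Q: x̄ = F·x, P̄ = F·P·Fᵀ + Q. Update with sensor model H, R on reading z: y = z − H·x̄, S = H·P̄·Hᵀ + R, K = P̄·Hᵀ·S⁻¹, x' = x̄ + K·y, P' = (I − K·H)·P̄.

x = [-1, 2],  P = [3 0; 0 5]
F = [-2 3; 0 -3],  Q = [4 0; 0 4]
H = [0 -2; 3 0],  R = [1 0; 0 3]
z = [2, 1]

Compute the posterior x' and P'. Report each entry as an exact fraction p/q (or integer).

x̄ = F·x = [8, -6]
P̄ = F·P·Fᵀ + Q = [61 -45; -45 49]
y = z − H·x̄ = [-10, -23]
S = H·P̄·Hᵀ + R = [197 270; 270 552]
K = P̄·Hᵀ·S⁻¹ = [45/5974 3917/11948; -2941/5974 -45/11948]
x' = x̄ + K·y = [4593/11948, -11833/11948]
P' = (I − K·H)·P̄ = [3917/11948 -45/11948; -45/11948 2941/11948]

x' = [4593/11948, -11833/11948]
P' = [3917/11948 -45/11948; -45/11948 2941/11948]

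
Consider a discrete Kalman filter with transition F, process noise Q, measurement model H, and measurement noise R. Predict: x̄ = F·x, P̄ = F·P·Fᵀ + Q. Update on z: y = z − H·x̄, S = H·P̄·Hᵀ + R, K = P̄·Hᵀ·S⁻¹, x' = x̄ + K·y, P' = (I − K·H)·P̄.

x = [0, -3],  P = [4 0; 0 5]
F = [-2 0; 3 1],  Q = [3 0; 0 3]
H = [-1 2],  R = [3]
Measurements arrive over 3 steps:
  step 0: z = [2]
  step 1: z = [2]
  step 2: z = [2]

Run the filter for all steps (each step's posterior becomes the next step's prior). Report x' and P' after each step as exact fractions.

step 0: x̄ = F·x = [0, -3]
step 0: P̄ = F·P·Fᵀ + Q = [19 -24; -24 44]
step 0: y = z − H·x̄ = [8]
step 0: S = H·P̄·Hᵀ + R = [294]
step 0: K = P̄·Hᵀ·S⁻¹ = [-67/294; 8/21]
step 0: x' = x̄ + K·y = [-268/147, 1/21]
step 0: P' = (I − K·H)·P̄ = [1097/294 32/21; 32/21 4/3]
step 1: x̄ = F·x = [536/147, -797/147]
step 1: P̄ = F·P·Fᵀ + Q = [2635/147 -3739/147; -3739/147 13835/294]
step 1: y = z − H·x̄ = [808/49]
step 1: S = H·P̄·Hᵀ + R = [15234/49]
step 1: K = P̄·Hᵀ·S⁻¹ = [-3371/15234; 2929/7617]
step 1: x' = x̄ + K·y = [-20/7617, 7001/7617]
step 1: P' = (I − K·H)·P̄ = [41161/15234 7762/7617; 7762/7617 16549/15234]
step 2: x̄ = F·x = [40/7617, 6941/7617]
step 2: P̄ = F·P·Fᵀ + Q = [105173/7617 -139007/7617; -139007/7617 262922/7617]
step 2: y = z − H·x̄ = [464/2539]
step 2: S = H·P̄·Hᵀ + R = [578580/2539]
step 2: K = P̄·Hᵀ·S⁻¹ = [-127729/578580; 221617/578580]
step 2: x' = x̄ + K·y = [-1692/48215, 47311/48215]
step 2: P' = (I − K·H)·P̄ = [521067/192860 196669/192860; 196669/192860 209143/192860]

step 0: x' = [-268/147, 1/21], P' = [1097/294 32/21; 32/21 4/3]
step 1: x' = [-20/7617, 7001/7617], P' = [41161/15234 7762/7617; 7762/7617 16549/15234]
step 2: x' = [-1692/48215, 47311/48215], P' = [521067/192860 196669/192860; 196669/192860 209143/192860]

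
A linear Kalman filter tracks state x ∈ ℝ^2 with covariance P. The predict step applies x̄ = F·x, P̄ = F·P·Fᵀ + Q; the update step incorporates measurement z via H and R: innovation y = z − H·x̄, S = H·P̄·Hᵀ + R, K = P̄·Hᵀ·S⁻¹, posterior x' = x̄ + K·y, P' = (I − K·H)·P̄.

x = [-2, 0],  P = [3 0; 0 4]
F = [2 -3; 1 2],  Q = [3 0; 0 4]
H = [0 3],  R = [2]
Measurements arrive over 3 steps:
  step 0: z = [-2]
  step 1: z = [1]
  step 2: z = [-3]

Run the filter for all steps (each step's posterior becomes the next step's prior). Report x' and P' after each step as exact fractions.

step 0: x' = [-1052/209, -142/209], P' = [7743/209 -36/209; -36/209 46/209]
step 1: x' = [292348/77989, 23185/77989], P' = [2191869/77989 30348/77989; 30348/77989 17238/77989]
step 2: x' = [-46099955/24403499, -23570085/24403499], P' = [606875235/24403499 8621316/24403499; 8621316/24403499 5388338/24403499]

step 0: x̄ = F·x = [-4, -2]
step 0: P̄ = F·P·Fᵀ + Q = [51 -18; -18 23]
step 0: y = z − H·x̄ = [4]
step 0: S = H·P̄·Hᵀ + R = [209]
step 0: K = P̄·Hᵀ·S⁻¹ = [-54/209; 69/209]
step 0: x' = x̄ + K·y = [-1052/209, -142/209]
step 0: P' = (I − K·H)·P̄ = [7743/209 -36/209; -36/209 46/209]
step 1: x̄ = F·x = [-1678/209, -1336/209]
step 1: P̄ = F·P·Fᵀ + Q = [32445/209 15174/209; 15174/209 8619/209]
step 1: y = z − H·x̄ = [4217/209]
step 1: S = H·P̄·Hᵀ + R = [77989/209]
step 1: K = P̄·Hᵀ·S⁻¹ = [45522/77989; 25857/77989]
step 1: x' = x̄ + K·y = [292348/77989, 23185/77989]
step 1: P' = (I − K·H)·P̄ = [2191869/77989 30348/77989; 30348/77989 17238/77989]
step 2: x̄ = F·x = [515141/77989, 338718/77989]
step 2: P̄ = F·P·Fᵀ + Q = [8792409/77989 4310658/77989; 4310658/77989 2694169/77989]
step 2: y = z − H·x̄ = [-1250121/77989]
step 2: S = H·P̄·Hᵀ + R = [24403499/77989]
step 2: K = P̄·Hᵀ·S⁻¹ = [12931974/24403499; 8082507/24403499]
step 2: x' = x̄ + K·y = [-46099955/24403499, -23570085/24403499]
step 2: P' = (I − K·H)·P̄ = [606875235/24403499 8621316/24403499; 8621316/24403499 5388338/24403499]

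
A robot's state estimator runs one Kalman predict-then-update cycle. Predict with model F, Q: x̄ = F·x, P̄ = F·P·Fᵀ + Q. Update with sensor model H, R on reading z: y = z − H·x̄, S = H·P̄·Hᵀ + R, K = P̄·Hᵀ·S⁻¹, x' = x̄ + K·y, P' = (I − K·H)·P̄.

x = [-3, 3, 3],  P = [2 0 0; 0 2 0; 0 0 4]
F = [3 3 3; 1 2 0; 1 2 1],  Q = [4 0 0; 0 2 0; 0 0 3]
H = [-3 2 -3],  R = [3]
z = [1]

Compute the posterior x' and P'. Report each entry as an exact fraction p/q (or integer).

x' = [-121/91, 73/91, 428/273]
P' = [289/91 228/91 -227/182; 228/91 792/91 305/91; -227/182 305/91 3923/1092]

x̄ = F·x = [9, 3, 6]
P̄ = F·P·Fᵀ + Q = [76 18 30; 18 12 10; 30 10 17]
y = z − H·x̄ = [40]
S = H·P̄·Hᵀ + R = [1092]
K = P̄·Hᵀ·S⁻¹ = [-47/182; -5/91; -121/1092]
x' = x̄ + K·y = [-121/91, 73/91, 428/273]
P' = (I − K·H)·P̄ = [289/91 228/91 -227/182; 228/91 792/91 305/91; -227/182 305/91 3923/1092]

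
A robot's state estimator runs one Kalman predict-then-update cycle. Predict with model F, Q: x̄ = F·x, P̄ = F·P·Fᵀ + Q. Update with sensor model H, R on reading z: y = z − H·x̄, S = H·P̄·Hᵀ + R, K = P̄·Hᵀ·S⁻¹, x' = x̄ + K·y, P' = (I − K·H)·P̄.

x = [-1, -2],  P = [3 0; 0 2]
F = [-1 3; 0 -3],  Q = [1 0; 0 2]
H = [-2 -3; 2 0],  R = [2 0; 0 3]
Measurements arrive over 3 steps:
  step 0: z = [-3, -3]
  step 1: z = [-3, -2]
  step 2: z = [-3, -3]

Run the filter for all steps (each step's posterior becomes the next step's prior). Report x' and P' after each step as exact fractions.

step 0: x̄ = F·x = [-5, 6]
step 0: P̄ = F·P·Fᵀ + Q = [22 -18; -18 20]
step 0: y = z − H·x̄ = [5, 7]
step 0: S = H·P̄·Hᵀ + R = [54 20; 20 91]
step 0: K = P̄·Hᵀ·S⁻¹ = [15/2257 1088/2257; -12/37 -12/37]
step 0: x' = x̄ + K·y = [-3594/2257, 78/37]
step 0: P' = (I − K·H)·P̄ = [1632/2257 -18/37; -18/37 20/37]
step 1: x̄ = F·x = [17868/2257, -234/37]
step 1: P̄ = F·P·Fᵀ + Q = [21457/2257 -234/37; -234/37 254/37]
step 1: y = z − H·x̄ = [-13857/2257, -40250/2257]
step 1: S = H·P̄·Hᵀ + R = [58500/2257 -184/2257; -184/2257 92599/2257]
step 1: K = P̄·Hᵀ·S⁻¹ = [-69/600023 278074/600023; -369057/1200046 -185352/600023]
step 1: x' = x̄ + K·y = [-208379/600023, 1287285/1200046]
step 1: P' = (I − K·H)·P̄ = [417111/600023 -278028/600023; -278028/600023 308371/600023]
step 2: x̄ = F·x = [4278613/1200046, -3861855/1200046]
step 2: P̄ = F·P·Fᵀ + Q = [5460641/600023 -3609423/600023; -3609423/600023 3975385/600023]
step 2: y = z − H·x̄ = [-6628477/1200046, -6078682/600023]
step 2: S = H·P̄·Hᵀ + R = [15507999/600023 -186026/600023; -186026/600023 23642633/600023]
step 2: K = P̄·Hᵀ·S⁻¹ = [-279039/611002117 282239060/611002117; -187719591/611002117 -188035356/611002117]
step 2: x' = x̄ + K·y = [-61754586/55545647, 88686576/55545647]
step 2: P' = (I − K·H)·P̄ = [423358590/611002117 -282053034/611002117; -282053034/611002117 313181750/611002117]

step 0: x' = [-3594/2257, 78/37], P' = [1632/2257 -18/37; -18/37 20/37]
step 1: x' = [-208379/600023, 1287285/1200046], P' = [417111/600023 -278028/600023; -278028/600023 308371/600023]
step 2: x' = [-61754586/55545647, 88686576/55545647], P' = [423358590/611002117 -282053034/611002117; -282053034/611002117 313181750/611002117]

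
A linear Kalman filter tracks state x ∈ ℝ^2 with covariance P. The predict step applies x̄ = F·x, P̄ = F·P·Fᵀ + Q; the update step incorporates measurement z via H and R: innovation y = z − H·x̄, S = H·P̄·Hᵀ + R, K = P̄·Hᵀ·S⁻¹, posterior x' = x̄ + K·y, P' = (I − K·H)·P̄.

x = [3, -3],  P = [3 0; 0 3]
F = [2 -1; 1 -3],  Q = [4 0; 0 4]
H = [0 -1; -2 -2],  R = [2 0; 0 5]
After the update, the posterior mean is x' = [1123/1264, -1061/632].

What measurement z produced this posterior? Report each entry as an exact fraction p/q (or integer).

z = [2, 2]

x̄ = F·x = [9, 12]
P̄ = F·P·Fᵀ + Q = [19 15; 15 34]
S = H·P̄·Hᵀ + R = [36 98; 98 337]
K = P̄·Hᵀ·S⁻¹ = [1609/2528 -489/1264; -927/1264 -49/632]
x' − x̄ = [-10253/1264, -8645/632] = K·y
y = (KᵀK)⁻¹·Kᵀ·(x' − x̄) = [14, 44]
z = y + H·x̄ = [14, 44] + [-12, -42] = [2, 2]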